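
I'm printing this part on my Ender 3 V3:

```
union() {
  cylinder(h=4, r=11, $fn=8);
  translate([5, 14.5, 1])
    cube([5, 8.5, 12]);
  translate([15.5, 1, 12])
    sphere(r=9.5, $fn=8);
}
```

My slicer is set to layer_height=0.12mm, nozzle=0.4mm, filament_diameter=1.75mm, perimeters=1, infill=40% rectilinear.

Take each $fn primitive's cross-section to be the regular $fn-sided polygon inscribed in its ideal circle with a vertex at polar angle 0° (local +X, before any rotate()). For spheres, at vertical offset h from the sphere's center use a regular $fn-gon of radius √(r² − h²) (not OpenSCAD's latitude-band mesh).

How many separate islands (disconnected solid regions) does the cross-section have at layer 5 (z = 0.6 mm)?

At z = 0.6 mm: the cylinder: section is a regular 8-gon, circumradius r=11; the cube at (5, 14.5) is not intersected at this z (z outside [1, 13]); the sphere at (15.5, 1) is absent (|z−center|=11.400 > r=9.5); Taking the union: only the r=11 cylinder is present, so the union is just that shape — 1 connected region. Overall, the cross-section is a single solid region. Island count = 1.

1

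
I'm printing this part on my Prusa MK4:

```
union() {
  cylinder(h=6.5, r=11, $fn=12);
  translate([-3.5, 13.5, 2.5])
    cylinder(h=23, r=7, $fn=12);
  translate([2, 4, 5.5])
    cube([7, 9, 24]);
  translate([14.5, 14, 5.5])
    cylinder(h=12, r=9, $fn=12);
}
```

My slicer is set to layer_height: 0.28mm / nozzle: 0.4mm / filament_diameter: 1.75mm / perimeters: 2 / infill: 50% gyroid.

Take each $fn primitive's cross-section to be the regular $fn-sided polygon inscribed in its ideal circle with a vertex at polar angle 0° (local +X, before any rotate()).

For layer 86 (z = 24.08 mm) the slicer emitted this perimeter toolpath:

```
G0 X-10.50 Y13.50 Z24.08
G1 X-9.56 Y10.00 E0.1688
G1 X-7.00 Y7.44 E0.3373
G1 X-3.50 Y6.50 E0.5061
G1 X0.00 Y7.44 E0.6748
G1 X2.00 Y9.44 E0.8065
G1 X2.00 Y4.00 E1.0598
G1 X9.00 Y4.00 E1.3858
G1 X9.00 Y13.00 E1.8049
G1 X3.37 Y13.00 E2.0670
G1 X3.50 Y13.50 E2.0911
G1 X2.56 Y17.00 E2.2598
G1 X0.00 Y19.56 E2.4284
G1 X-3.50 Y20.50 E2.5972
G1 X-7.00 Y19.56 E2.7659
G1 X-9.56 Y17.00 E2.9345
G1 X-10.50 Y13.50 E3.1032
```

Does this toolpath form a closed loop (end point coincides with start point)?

Start point (G0): (-10.50, 13.50). End point (last G1): the path returns to the start — closed.

yes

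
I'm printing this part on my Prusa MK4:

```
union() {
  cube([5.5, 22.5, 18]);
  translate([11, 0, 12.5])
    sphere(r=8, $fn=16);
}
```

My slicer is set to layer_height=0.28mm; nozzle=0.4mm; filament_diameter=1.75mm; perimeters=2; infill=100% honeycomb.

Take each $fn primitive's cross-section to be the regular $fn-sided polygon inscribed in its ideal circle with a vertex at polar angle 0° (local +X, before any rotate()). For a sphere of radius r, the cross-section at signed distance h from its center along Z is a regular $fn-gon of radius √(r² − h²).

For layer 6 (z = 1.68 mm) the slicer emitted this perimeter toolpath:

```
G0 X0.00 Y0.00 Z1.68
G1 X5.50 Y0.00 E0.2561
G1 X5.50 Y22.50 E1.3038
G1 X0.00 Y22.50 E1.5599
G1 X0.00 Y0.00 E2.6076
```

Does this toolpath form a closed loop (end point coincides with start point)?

Start point (G0): (0.00, 0.00). End point (last G1): the path returns to the start — closed.

yes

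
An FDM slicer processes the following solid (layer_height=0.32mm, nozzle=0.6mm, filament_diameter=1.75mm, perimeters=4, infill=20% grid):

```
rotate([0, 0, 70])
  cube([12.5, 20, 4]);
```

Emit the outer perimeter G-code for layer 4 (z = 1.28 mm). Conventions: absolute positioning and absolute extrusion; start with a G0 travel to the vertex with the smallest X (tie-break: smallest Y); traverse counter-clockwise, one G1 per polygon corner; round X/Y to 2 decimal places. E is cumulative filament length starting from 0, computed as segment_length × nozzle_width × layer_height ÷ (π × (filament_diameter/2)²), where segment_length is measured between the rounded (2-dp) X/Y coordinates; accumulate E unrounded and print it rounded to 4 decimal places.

At z = 1.28 mm: the cube is present — its section is the full 12.5×20 rectangle; (rotated 70° about Z; rotation is an isometry so areas/perimeters/island counts are preserved). The outline is a single polygon with 4 vertices. Extrusion per mm of travel: 0.6 × 0.32 / (π × 0.875²) = 0.079824. Accumulating E over each segment gives final E = 5.1893.

G0 X-18.79 Y6.84 Z1.28
G1 X0.00 Y0.00 E1.5962
G1 X4.28 Y11.75 E2.5944
G1 X-14.52 Y18.59 E4.1913
G1 X-18.79 Y6.84 E5.1893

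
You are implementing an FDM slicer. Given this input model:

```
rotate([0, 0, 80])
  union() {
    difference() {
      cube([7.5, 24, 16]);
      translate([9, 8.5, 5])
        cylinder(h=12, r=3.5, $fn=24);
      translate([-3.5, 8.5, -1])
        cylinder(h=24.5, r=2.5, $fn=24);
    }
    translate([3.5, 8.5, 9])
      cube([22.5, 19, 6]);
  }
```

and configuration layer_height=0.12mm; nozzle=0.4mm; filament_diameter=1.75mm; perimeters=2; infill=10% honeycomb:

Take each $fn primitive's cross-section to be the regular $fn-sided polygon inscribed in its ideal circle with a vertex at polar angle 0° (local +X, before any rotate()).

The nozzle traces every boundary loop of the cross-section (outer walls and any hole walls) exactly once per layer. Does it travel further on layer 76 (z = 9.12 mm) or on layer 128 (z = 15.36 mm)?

Layer 76 (z = 9.12): the cube is present — its section is the full 7.5×24 rectangle (perimeter 63.00 mm); the cylinder at (9, 8.5): section is a regular 24-gon, circumradius r=3.5 (perimeter = 2·24·3.500·sin(180°/24) = 21.93 mm); the r=2.5 cylinder at (-3.5, 8.5) gives a regular 24-gon of circumradius 2.5 (constant along its height) (perimeter = 2·24·2.500·sin(180°/24) = 15.66 mm); Subtracting the remaining from the first: starting from the 7.5×24 cube, the r=3.5 cylinder at (9, 8.5) partially overlaps it — only the 8.92 mm² overlap (of its 38.05 mm²) is removed, clipping the outline; the r=2.5 cylinder at (-3.5, 8.5) misses the remaining region (no effect) — boundary = 64.58 mm; the cube at (3.5, 8.5) (footprint 22.5×19) is included at this height (perimeter 83.00 mm); Taking the union: the regions partially overlap (shared area 57.54 mm²), so the edge portions inside another operand are dropped and the merged outline is re-measured after clipping — boundary = 109.79 mm; (whole slice rotated 80° about Z — lengths, areas and connectivity unchanged). So its perimeter = 109.79 mm. Layer 128 (z = 15.36): the cube (footprint 7.5×24) is included at this height (perimeter 63.00 mm); the r=3.5 cylinder at (9, 8.5) gives a regular 24-gon of circumradius 3.5 (constant along its height) (perimeter = 2·24·3.500·sin(180°/24) = 21.93 mm); the r=2.5 cylinder at (-3.5, 8.5) contributes a regular 24-gon of circumradius 2.5 (perimeter = 2·24·2.500·sin(180°/24) = 15.66 mm); After the difference (first − rest): starting from the 7.5×24 cube, the r=3.5 cylinder at (9, 8.5) partially overlaps it — only the 8.92 mm² overlap (of its 38.05 mm²) is removed, clipping the outline; the r=2.5 cylinder at (-3.5, 8.5) misses the remaining region (no effect) — boundary = 64.58 mm; the cube at (3.5, 8.5) is not intersected at this z (z outside [9, 15]); Taking the union: only that combined region is present, so the union is just that shape — boundary = 64.58 mm; (whole slice rotated 80° about Z — lengths, areas and connectivity unchanged). So its perimeter = 64.58 mm. Layer 76 is larger (109.79 vs 64.58 mm).

layer 76 (z = 9.12 mm)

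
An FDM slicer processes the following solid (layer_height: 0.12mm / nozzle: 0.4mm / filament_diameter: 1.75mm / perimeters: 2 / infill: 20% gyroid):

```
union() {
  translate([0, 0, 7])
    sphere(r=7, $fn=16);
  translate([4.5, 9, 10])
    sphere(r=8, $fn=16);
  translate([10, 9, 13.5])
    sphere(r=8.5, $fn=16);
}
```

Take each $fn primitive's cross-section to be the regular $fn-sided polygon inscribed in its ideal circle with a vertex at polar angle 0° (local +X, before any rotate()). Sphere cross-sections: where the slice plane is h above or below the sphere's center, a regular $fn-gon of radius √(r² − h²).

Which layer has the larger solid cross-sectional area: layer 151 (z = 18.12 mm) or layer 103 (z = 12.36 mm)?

layer 103 (z = 12.36 mm)

Layer 151 (z = 18.12): the sphere is not intersected at this z (|z−center|=11.120 > r=7); the sphere at (4.5, 9) does not reach this height (|z−center|=8.120 > r=8); the sphere at (10, 9): section is a regular 16-gon, circumradius = √(r²−h²) = √(8.5²−4.62²) = 7.135 (area = (16/2)·7.135²·sin(360°/16) = 155.85 mm²); Taking the union: only the r=8.5 sphere at (10, 9) is present, so the union is just that shape — area = 155.85 mm². So its area = 155.85 mm². Layer 103 (z = 12.36): the r=7 sphere slices to a regular 16-gon of circumradius 4.502 (√(r²−h²) with h=5.36 from center) (area = (16/2)·4.502²·sin(360°/16) = 62.06 mm²); the r=8 sphere at (4.5, 9) slices to a regular 16-gon of circumradius 7.644 (√(r²−h²) with h=2.36 from center) (area = (16/2)·7.644²·sin(360°/16) = 178.88 mm²); the r=8.5 sphere at (10, 9) contributes a regular 16-gon of circumradius √(8.5²−1.14²) = 8.423 (area = (16/2)·8.423²·sin(360°/16) = 217.21 mm²); Combining (union): the regions partially overlap — summed areas 458.15 mm² minus the doubly-counted overlap 119.81 mm² gives 338.34 mm² — area = 338.34 mm². So its area = 338.34 mm². Layer 103 is larger (338.34 vs 155.85 mm²).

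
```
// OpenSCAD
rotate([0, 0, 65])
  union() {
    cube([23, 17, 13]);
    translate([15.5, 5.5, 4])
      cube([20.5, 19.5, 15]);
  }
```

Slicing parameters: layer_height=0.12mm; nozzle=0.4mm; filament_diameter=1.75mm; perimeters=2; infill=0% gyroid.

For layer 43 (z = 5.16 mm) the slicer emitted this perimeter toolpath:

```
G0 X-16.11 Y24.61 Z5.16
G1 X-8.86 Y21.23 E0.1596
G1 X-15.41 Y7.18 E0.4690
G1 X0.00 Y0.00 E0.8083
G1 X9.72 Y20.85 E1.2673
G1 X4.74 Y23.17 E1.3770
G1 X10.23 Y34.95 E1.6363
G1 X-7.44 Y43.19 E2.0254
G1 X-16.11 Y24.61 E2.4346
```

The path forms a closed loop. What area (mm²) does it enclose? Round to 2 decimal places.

Apply the shoelace formula to the sequence of (X, Y) vertices; enclosed area = 704.57 mm².

704.57 mm²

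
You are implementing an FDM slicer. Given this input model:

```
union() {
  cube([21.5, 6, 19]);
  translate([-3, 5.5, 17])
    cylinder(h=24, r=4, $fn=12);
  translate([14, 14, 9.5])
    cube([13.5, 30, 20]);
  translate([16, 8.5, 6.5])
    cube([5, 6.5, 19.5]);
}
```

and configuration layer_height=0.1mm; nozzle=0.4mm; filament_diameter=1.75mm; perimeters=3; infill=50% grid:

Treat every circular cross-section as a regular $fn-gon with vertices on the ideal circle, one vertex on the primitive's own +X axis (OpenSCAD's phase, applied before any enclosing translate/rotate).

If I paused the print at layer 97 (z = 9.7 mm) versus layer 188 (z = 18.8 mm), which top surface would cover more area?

layer 188 (z = 18.8 mm)

Layer 97 (z = 9.7): the cube is present — its section is the full 21.5×6 rectangle (area 129.00 mm²); the cylinder at (-3, 5.5) is not intersected at this z (z outside [17, 41]); the cube at (14, 14) is present — its section is the full 13.5×30 rectangle (area 405.00 mm²); the cube at (16, 8.5) is present — its section is the full 5×6.5 rectangle (area 32.50 mm²); Combining (union): the regions partially overlap — summed areas 566.50 mm² minus the doubly-counted overlap 5.00 mm² gives 561.50 mm² — area = 561.50 mm². So its area = 561.50 mm². Layer 188 (z = 18.8): the cube is present — its section is the full 21.5×6 rectangle (area 129.00 mm²); the r=4 cylinder at (-3, 5.5) gives a regular 12-gon of circumradius 4 (constant along its height) (area = (12/2)·4.000²·sin(360°/12) = 48.00 mm²); the 13.5×30 cube at (14, 14) contributes its full rectangle (area 405.00 mm²); the cube at (16, 8.5) is present — its section is the full 5×6.5 rectangle (area 32.50 mm²); Taking the union: the regions partially overlap — summed areas 614.50 mm² minus the doubly-counted overlap 7.04 mm² gives 607.46 mm² — area = 607.46 mm². So its area = 607.46 mm². Layer 188 is larger (607.46 vs 561.50 mm²).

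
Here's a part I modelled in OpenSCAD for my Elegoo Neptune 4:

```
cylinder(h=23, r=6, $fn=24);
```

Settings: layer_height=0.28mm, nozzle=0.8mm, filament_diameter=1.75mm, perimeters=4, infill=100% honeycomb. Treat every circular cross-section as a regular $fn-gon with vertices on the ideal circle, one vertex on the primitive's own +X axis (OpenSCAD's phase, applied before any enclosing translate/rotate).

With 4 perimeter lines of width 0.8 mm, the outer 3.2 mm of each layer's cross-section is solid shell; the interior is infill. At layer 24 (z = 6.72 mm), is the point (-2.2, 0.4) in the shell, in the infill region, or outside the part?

infill

At z = 6.72 mm: the cylinder: section is a regular 24-gon, circumradius r=6. Overall, the cross-section is a single solid region. The nearest boundary edge runs (-5.80, 1.55)→(-6.00, 0.00); distance from the point to it = 3.72 mm. The point is inside the cross-section and 3.72 mm from the nearest boundary — more than the 3.2 mm shell width (4 × 0.8), so it's in the infill interior.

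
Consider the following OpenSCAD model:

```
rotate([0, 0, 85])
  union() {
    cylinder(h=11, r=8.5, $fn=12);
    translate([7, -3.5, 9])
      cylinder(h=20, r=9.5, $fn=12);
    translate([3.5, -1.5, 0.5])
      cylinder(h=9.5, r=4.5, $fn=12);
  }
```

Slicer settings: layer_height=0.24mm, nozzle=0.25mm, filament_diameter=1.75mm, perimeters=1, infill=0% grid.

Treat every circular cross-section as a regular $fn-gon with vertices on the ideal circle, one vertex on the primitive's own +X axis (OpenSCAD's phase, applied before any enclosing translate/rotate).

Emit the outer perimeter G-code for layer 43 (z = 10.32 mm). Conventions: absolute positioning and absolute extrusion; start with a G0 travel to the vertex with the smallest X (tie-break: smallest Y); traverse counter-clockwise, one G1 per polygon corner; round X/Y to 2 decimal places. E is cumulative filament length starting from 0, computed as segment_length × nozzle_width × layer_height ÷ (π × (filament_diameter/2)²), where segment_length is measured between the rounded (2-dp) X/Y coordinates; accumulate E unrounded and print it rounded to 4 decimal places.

At z = 10.32 mm: the r=8.5 cylinder gives a regular 12-gon of circumradius 8.5 (constant along its height); the cylinder at (7, -3.5): section is a regular 12-gon, circumradius r=9.5; the cylinder at (3.5, -1.5) is absent (z outside [0.5, 10]); Combining (union): the regions partially overlap (shared area 109.59 mm²), so overlapping operands fuse into one piece — 1 connected region; (whole slice rotated 85° about Z — lengths, areas and connectivity unchanged). The outline is a single polygon with 18 vertices. Extrusion per mm of travel: 0.25 × 0.24 / (π × 0.875²) = 0.024945. Accumulating E over each segment gives final E = 1.8062.

G0 X-8.47 Y0.74 Z10.32
G1 X-7.70 Y-3.59 E0.1097
G1 X-4.88 Y-6.96 E0.2193
G1 X-0.74 Y-8.47 E0.3292
G1 X3.59 Y-7.70 E0.4390
G1 X6.96 Y-4.88 E0.5486
G1 X8.03 Y-1.96 E0.6261
G1 X8.11 Y-1.94 E0.6282
G1 X11.88 Y1.22 E0.7509
G1 X13.56 Y5.84 E0.8735
G1 X12.71 Y10.68 E0.9961
G1 X9.55 Y14.45 E1.1188
G1 X4.92 Y16.13 E1.2417
G1 X0.08 Y15.28 E1.3643
G1 X-3.69 Y12.12 E1.4870
G1 X-5.37 Y7.50 E1.6096
G1 X-5.17 Y6.38 E1.6380
G1 X-6.96 Y4.88 E1.6963
G1 X-8.47 Y0.74 E1.8062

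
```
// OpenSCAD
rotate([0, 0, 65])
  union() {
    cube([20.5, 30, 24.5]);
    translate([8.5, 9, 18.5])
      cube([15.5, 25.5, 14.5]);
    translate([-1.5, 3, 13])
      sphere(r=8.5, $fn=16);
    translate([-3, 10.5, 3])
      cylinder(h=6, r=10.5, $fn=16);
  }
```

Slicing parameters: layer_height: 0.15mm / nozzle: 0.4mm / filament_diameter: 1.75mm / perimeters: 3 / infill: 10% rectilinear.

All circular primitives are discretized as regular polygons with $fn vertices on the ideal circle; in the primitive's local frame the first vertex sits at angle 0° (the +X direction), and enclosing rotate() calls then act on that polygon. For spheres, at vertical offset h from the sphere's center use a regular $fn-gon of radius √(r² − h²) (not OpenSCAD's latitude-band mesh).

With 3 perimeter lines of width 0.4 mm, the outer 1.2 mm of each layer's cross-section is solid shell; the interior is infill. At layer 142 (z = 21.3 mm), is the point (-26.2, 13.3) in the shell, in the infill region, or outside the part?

At z = 21.3 mm: the cube (footprint 20.5×30) is included at this height; the cube at (8.5, 9) (footprint 15.5×25.5) is included at this height; the r=8.5 sphere at (-1.5, 3) contributes a regular 16-gon of circumradius √(8.5²−8.3²) = 1.833; the cylinder at (-3, 10.5) is absent (z outside [3, 9]); Combining (union): the regions partially overlap (shared area 252.43 mm²), so overlapping operands fuse into one piece — 1 connected region; (rotated 65° about Z; rotation is an isometry so areas/perimeters/island counts are preserved). Overall, the cross-section is a single solid region. Undo the 65° rotation: the query point maps to (0.981, 29.366) in the un-rotated model frame. The nearest boundary edge runs (0.00, 30.00)→(8.50, 30.00); distance from the point to it = 0.63 mm. The point is inside the cross-section, 0.63 mm from the nearest boundary — within the 1.2 mm shell band (3 × 0.4).

shell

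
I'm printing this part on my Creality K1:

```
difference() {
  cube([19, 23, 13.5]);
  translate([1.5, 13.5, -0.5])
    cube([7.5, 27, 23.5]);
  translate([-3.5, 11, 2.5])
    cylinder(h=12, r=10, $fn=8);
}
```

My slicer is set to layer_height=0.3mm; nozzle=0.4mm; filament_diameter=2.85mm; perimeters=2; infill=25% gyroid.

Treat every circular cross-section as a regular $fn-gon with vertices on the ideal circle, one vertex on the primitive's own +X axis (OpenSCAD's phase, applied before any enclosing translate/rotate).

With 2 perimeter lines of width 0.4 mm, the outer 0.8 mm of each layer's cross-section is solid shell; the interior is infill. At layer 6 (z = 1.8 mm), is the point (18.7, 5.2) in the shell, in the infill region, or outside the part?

shell

At z = 1.8 mm: the 19×23 cube contributes its full rectangle; the 7.5×27 cube at (1.5, 13.5) contributes its full rectangle; the cylinder at (-3.5, 11) is not intersected at this z (z outside [2.5, 14.5]); Taking the first minus the rest: starting from the 19×23 cube, the 7.5×27 cube at (1.5, 13.5) partially overlaps it — only the 71.25 mm² overlap (of its 202.50 mm²) is removed, clipping the outline — 1 connected region. Overall, the cross-section is a single solid region. The nearest boundary edge runs (19.00, 23.00)→(19.00, 0.00); distance from the point to it = 0.30 mm. The point is inside the cross-section, 0.30 mm from the nearest boundary — within the 0.8 mm shell band (2 × 0.4).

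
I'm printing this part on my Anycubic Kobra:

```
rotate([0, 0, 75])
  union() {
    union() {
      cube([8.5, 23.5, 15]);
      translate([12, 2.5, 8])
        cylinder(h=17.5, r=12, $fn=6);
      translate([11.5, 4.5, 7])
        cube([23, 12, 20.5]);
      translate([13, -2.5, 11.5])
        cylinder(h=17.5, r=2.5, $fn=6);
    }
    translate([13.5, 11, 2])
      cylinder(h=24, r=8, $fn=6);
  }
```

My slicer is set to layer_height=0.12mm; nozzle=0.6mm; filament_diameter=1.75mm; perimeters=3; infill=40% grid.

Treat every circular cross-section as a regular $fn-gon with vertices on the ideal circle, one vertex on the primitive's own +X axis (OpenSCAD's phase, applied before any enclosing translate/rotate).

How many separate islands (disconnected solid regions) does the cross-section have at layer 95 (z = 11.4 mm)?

At z = 11.4 mm: the 8.5×23.5 cube contributes its full rectangle; the r=12 cylinder at (12, 2.5) contributes a regular 6-gon of circumradius 12; the 23×12 cube at (11.5, 4.5) contributes its full rectangle; the cylinder at (13, -2.5) is not intersected at this z (z outside [11.5, 29]); Taking the union: the regions partially overlap (shared area 151.49 mm²), so overlapping operands fuse into one piece — 1 connected region; the cylinder at (13.5, 11): section is a regular 6-gon, circumradius r=8; Combining (union): the regions partially overlap (shared area 142.88 mm²), so overlapping operands fuse into one piece — 1 connected region; (rotated 75° about Z; rotation is an isometry so areas/perimeters/island counts are preserved). Overall, the cross-section is a single solid region. Island count = 1.

1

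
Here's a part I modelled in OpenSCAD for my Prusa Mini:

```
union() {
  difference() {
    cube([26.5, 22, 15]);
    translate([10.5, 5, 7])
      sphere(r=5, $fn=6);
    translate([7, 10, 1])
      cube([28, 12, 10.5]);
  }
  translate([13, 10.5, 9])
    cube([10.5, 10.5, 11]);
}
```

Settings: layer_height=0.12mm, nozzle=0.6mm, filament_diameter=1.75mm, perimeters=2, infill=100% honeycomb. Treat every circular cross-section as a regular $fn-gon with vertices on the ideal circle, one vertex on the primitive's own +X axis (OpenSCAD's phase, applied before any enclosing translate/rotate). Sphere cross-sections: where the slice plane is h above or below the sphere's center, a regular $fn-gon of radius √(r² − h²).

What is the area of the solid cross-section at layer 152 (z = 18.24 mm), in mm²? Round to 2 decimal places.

110.25 mm²

At z = 18.24 mm: the cube is absent (z outside [0, 15]); the sphere at (10.5, 5) is not intersected at this z (|z−center|=11.240 > r=5); the cube at (7, 10) is absent (z outside [1, 11.5]); After the difference (first − rest): the first operand is absent here, so nothing remains; the 10.5×10.5 cube at (13, 10.5) contributes its full rectangle (area 110.25 mm²); Merging all regions: only the 10.5×10.5 cube at (13, 10.5) is present, so the union is just that shape — area = 110.25 mm². Overall, the cross-section is a single solid region. Net area = 110.25 mm².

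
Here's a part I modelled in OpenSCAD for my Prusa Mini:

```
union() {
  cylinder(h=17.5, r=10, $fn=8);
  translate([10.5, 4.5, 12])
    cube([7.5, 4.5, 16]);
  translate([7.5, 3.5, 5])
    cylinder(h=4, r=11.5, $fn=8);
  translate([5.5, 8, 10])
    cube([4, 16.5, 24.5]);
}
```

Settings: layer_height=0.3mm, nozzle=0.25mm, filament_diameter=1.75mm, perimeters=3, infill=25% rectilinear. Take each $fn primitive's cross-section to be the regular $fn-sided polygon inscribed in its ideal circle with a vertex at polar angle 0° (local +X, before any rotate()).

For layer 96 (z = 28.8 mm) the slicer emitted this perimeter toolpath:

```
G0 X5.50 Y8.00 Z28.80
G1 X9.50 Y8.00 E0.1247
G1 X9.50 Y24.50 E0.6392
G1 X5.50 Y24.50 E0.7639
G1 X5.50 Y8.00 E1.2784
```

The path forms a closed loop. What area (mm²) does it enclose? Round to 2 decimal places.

Apply the shoelace formula to the sequence of (X, Y) vertices; enclosed area = 66.00 mm².

66.00 mm²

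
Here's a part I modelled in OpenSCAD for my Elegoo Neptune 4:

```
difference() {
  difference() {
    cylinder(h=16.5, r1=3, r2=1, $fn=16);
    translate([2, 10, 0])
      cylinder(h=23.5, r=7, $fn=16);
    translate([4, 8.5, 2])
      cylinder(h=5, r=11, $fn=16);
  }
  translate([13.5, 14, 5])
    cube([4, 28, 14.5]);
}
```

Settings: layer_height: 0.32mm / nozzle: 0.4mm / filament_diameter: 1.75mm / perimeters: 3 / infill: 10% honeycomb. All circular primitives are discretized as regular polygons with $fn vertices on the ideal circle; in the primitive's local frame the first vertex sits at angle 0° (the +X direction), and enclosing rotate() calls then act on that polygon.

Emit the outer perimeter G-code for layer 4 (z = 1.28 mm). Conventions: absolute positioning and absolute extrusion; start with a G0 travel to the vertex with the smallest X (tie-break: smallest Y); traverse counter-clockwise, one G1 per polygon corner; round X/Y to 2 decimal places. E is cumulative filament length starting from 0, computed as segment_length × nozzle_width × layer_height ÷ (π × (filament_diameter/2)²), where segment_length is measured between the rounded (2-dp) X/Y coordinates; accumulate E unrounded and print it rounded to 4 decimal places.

At z = 1.28 mm: the cone contributes a regular 16-gon of circumradius 2.845 (interpolated between r1=3 and r2=1 at t=0.078); the r=7 cylinder at (2, 10) contributes a regular 16-gon of circumradius 7; the cylinder at (4, 8.5) is absent (z outside [2, 7]); After the difference (first − rest): starting from the cone, the r=7 cylinder at (2, 10) misses the remaining region (no effect) — 1 connected region; the cube at (13.5, 14) is not intersected at this z (z outside [5, 19.5]); Taking the first minus the rest: none of the subtracted shapes is present at this height, so the result so far is unchanged — 1 connected region. The outline is a single polygon with 16 vertices. Extrusion per mm of travel: 0.4 × 0.32 / (π × 0.875²) = 0.053216. Accumulating E over each segment gives final E = 0.9449.

G0 X-2.84 Y0.00 Z1.28
G1 X-2.63 Y-1.09 E0.0591
G1 X-2.01 Y-2.01 E0.1181
G1 X-1.09 Y-2.63 E0.1772
G1 X0.00 Y-2.84 E0.2362
G1 X1.09 Y-2.63 E0.2953
G1 X2.01 Y-2.01 E0.3543
G1 X2.63 Y-1.09 E0.4134
G1 X2.84 Y0.00 E0.4724
G1 X2.63 Y1.09 E0.5315
G1 X2.01 Y2.01 E0.5906
G1 X1.09 Y2.63 E0.6496
G1 X0.00 Y2.84 E0.7087
G1 X-1.09 Y2.63 E0.7677
G1 X-2.01 Y2.01 E0.8268
G1 X-2.63 Y1.09 E0.8858
G1 X-2.84 Y0.00 E0.9449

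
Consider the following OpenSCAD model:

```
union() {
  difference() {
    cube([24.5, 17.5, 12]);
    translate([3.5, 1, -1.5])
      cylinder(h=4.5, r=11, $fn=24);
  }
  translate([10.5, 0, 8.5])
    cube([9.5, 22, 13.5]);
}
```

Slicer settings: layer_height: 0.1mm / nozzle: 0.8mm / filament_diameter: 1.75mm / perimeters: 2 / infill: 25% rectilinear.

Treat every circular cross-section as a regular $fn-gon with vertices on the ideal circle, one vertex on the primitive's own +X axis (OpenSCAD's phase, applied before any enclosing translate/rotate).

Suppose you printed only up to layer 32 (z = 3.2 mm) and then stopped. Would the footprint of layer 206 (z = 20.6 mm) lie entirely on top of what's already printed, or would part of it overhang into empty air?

part overhangs

Compare the two slices. At z = 3.2: the cube (footprint 24.5×17.5) is included at this height (area 428.75 mm²); the cylinder at (3.5, 1) does not reach this height (z outside [-1.5, 3]); Taking the first minus the rest: none of the subtracted shapes is present at this height, so the 24.5×17.5 cube is unchanged — area = 428.75 mm²; the cube at (10.5, 0) is not intersected at this z (z outside [8.5, 22]); Taking the union: only the result so far is present, so the union is just that shape — area = 428.75 mm². At z = 20.6: the cube does not reach this height (z outside [0, 12]); the cylinder at (3.5, 1) is not intersected at this z (z outside [-1.5, 3]); Subtracting the remaining from the first: the first operand is absent here, so nothing remains; the 9.5×22 cube at (10.5, 0) contributes its full rectangle (area 209.00 mm²); Merging all regions: only the 9.5×22 cube at (10.5, 0) is present, so the union is just that shape — area = 209.00 mm². Checking containment: at z = 20.6 the cross-section extends beyond the z = 3.2 cross-section by about 42.75 mm².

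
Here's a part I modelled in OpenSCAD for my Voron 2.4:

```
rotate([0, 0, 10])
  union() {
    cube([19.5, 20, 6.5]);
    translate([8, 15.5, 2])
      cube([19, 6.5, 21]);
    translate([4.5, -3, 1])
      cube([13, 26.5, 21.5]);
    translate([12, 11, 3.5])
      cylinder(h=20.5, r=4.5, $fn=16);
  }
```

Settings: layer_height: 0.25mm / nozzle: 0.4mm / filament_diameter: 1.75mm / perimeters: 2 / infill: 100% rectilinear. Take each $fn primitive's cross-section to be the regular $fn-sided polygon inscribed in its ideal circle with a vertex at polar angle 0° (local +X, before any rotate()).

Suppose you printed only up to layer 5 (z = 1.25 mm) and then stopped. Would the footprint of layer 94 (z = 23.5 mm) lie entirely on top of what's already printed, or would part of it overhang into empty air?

entirely on top

Compare the two slices. At z = 1.25: the 19.5×20 cube contributes its full rectangle (area 390.00 mm²); the cube at (8, 15.5) is not intersected at this z (z outside [2, 23]); the cube at (4.5, -3) (footprint 13×26.5) is included at this height (area 344.50 mm²); the cylinder at (12, 11) does not reach this height (z outside [3.5, 24]); Merging all regions: the regions partially overlap — summed areas 734.50 mm² minus the doubly-counted overlap 260.00 mm² gives 474.50 mm² — area = 474.50 mm²; (whole slice rotated 10° about Z — lengths, areas and connectivity unchanged). At z = 23.5: the cube is not intersected at this z (z outside [0, 6.5]); the cube at (8, 15.5) is not intersected at this z (z outside [2, 23]); the cube at (4.5, -3) does not reach this height (z outside [1, 22.5]); the r=4.5 cylinder at (12, 11) contributes a regular 16-gon of circumradius 4.5 (area = (16/2)·4.500²·sin(360°/16) = 61.99 mm²); Merging all regions: only the r=4.5 cylinder at (12, 11) is present, so the union is just that shape — area = 61.99 mm²; (whole slice rotated 10° about Z — lengths, areas and connectivity unchanged). Checking containment: the cross-section at z = 23.5 is a subset of the cross-section at z = 1.25.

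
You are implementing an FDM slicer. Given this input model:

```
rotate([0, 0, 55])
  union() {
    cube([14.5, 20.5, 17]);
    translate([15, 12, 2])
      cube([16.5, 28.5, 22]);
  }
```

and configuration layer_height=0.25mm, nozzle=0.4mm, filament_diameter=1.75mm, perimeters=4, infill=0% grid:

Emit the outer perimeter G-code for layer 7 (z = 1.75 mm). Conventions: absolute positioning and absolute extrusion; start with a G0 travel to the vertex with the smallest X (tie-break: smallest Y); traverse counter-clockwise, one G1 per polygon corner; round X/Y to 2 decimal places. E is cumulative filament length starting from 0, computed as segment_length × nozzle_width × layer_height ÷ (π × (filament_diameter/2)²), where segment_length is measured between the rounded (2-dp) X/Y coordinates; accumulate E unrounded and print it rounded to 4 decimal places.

At z = 1.75 mm: the cube is present — its section is the full 14.5×20.5 rectangle; the cube at (15, 12) does not reach this height (z outside [2, 24]); Combining (union): only the 14.5×20.5 cube is present, so the union is just that shape — 1 connected region; (whole slice rotated 55° about Z — lengths, areas and connectivity unchanged). The outline is a single polygon with 4 vertices. Extrusion per mm of travel: 0.4 × 0.25 / (π × 0.875²) = 0.041575. Accumulating E over each segment gives final E = 2.9106.

G0 X-16.79 Y11.76 Z1.75
G1 X0.00 Y0.00 E0.8522
G1 X8.32 Y11.88 E1.4552
G1 X-8.48 Y23.64 E2.3078
G1 X-16.79 Y11.76 E2.9106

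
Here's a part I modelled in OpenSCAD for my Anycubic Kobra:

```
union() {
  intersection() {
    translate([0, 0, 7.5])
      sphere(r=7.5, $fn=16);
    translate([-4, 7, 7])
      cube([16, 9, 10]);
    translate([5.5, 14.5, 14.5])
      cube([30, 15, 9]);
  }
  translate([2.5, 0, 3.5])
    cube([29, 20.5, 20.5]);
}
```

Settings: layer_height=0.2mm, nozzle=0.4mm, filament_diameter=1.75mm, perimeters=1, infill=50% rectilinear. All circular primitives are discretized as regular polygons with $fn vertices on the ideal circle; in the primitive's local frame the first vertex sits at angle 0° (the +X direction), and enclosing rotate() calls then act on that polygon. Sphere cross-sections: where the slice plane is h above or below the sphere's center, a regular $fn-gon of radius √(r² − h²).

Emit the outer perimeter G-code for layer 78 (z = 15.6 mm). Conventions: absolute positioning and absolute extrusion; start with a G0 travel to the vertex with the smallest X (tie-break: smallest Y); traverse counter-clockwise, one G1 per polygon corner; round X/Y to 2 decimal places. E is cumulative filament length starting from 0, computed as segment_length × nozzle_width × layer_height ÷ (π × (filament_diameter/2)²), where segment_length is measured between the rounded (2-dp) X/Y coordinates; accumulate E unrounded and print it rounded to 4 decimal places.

At z = 15.6 mm: the sphere does not reach this height (|z−center|=8.100 > r=7.5); the cube at (-4, 7) (footprint 16×9) is included at this height; the cube at (5.5, 14.5) is present — its section is the full 30×15 rectangle; Taking the intersection: at least one operand is absent at this height, so nothing remains; the cube at (2.5, 0) is present — its section is the full 29×20.5 rectangle; Combining (union): only the 29×20.5 cube at (2.5, 0) is present, so the union is just that shape — 1 connected region. The outline is a single polygon with 4 vertices. Extrusion per mm of travel: 0.4 × 0.2 / (π × 0.875²) = 0.033260. Accumulating E over each segment gives final E = 3.2928.

G0 X2.50 Y0.00 Z15.60
G1 X31.50 Y0.00 E0.9645
G1 X31.50 Y20.50 E1.6464
G1 X2.50 Y20.50 E2.6109
G1 X2.50 Y0.00 E3.2928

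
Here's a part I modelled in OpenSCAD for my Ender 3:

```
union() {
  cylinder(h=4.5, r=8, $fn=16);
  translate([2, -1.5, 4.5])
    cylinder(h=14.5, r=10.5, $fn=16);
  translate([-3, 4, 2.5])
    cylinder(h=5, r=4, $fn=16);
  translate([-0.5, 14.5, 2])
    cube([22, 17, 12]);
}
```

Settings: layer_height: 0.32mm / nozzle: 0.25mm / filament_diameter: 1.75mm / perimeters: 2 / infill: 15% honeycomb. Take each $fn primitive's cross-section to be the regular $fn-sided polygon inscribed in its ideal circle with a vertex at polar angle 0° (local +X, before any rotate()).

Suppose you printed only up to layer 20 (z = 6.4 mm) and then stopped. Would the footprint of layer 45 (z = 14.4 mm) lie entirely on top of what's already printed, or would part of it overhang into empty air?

Compare the two slices. At z = 6.4: the cylinder is not intersected at this z (z outside [0, 4.5]); the r=10.5 cylinder at (2, -1.5) contributes a regular 16-gon of circumradius 10.5 (area = (16/2)·10.500²·sin(360°/16) = 337.53 mm²); the cylinder at (-3, 4): section is a regular 16-gon, circumradius r=4 (area = (16/2)·4.000²·sin(360°/16) = 48.98 mm²); the 22×17 cube at (-0.5, 14.5) contributes its full rectangle (area 374.00 mm²); Merging all regions: the regions partially overlap — summed areas 760.51 mm² minus the doubly-counted overlap 44.44 mm² gives 716.07 mm² — area = 716.07 mm². At z = 14.4: the cylinder is absent (z outside [0, 4.5]); the r=10.5 cylinder at (2, -1.5) contributes a regular 16-gon of circumradius 10.5 (area = (16/2)·10.500²·sin(360°/16) = 337.53 mm²); the cylinder at (-3, 4) is not intersected at this z (z outside [2.5, 7.5]); the cube at (-0.5, 14.5) does not reach this height (z outside [2, 14]); Taking the union: only the r=10.5 cylinder at (2, -1.5) is present, so the union is just that shape — area = 337.53 mm². Checking containment: the cross-section at z = 14.4 is a subset of the cross-section at z = 6.4.

entirely on top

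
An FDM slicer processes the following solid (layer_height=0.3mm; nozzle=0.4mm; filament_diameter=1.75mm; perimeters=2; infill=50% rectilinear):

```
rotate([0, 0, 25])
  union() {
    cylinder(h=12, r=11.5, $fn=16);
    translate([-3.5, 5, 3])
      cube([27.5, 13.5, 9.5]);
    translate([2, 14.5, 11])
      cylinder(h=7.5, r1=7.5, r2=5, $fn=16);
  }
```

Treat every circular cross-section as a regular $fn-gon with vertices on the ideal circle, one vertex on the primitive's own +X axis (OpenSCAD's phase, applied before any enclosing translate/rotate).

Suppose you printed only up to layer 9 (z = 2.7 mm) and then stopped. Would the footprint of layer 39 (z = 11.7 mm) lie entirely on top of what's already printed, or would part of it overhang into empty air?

Compare the two slices. At z = 2.7: the r=11.5 cylinder contributes a regular 16-gon of circumradius 11.5 (area = (16/2)·11.500²·sin(360°/16) = 404.88 mm²); the cube at (-3.5, 5) does not reach this height (z outside [3, 12.5]); the cone at (2, 14.5) does not reach this height (z outside [11, 18.5]); Merging all regions: only the r=11.5 cylinder is present, so the union is just that shape — area = 404.88 mm²; (whole slice rotated 25° about Z — lengths, areas and connectivity unchanged). At z = 11.7: the r=11.5 cylinder gives a regular 16-gon of circumradius 11.5 (constant along its height) (area = (16/2)·11.500²·sin(360°/16) = 404.88 mm²); the cube at (-3.5, 5) is present — its section is the full 27.5×13.5 rectangle (area 371.25 mm²); the cone at (2, 14.5) contributes a regular 16-gon of circumradius 7.267 (interpolated between r1=7.5 and r2=5 at t=0.093) (area = (16/2)·7.267²·sin(360°/16) = 161.66 mm²); Merging all regions: the regions partially overlap — summed areas 937.79 mm² minus the doubly-counted overlap 192.77 mm² gives 745.02 mm² — area = 745.02 mm²; (whole slice rotated 25° about Z — lengths, areas and connectivity unchanged). Checking containment: at z = 11.7 the cross-section extends beyond the z = 2.7 cross-section by about 340.14 mm².

part overhangs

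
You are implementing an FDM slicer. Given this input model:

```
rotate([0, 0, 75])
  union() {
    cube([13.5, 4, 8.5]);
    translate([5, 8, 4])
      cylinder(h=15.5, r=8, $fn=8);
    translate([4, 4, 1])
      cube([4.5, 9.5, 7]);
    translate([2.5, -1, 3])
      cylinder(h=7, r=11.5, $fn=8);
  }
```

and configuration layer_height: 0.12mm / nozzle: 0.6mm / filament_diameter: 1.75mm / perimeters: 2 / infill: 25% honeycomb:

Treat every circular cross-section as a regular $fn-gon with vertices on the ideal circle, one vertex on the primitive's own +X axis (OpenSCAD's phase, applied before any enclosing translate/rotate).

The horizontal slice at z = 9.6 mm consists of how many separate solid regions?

1

At z = 9.6 mm: the cube is not intersected at this z (z outside [0, 8.5]); the r=8 cylinder at (5, 8) gives a regular 8-gon of circumradius 8 (constant along its height); the cube at (4, 4) is absent (z outside [1, 8]); the r=11.5 cylinder at (2.5, -1) contributes a regular 8-gon of circumradius 11.5; Combining (union): the regions partially overlap (shared area 100.28 mm²), so overlapping operands fuse into one piece — 1 connected region; (rotated 75° about Z; rotation is an isometry so areas/perimeters/island counts are preserved). The result has 1 disconnected region.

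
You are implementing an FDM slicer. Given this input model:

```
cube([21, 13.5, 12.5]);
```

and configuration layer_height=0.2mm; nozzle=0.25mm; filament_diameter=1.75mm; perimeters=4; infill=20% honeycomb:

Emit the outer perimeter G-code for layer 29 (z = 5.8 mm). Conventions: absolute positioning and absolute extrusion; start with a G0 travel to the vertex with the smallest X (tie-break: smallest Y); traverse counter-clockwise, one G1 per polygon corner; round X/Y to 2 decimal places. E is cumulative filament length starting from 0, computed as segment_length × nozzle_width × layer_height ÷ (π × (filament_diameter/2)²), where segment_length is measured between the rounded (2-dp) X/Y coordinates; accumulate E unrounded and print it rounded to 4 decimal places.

At z = 5.8 mm: the cube is present — its section is the full 21×13.5 rectangle. The outline is a single polygon with 4 vertices. Extrusion per mm of travel: 0.25 × 0.2 / (π × 0.875²) = 0.020788. Accumulating E over each segment gives final E = 1.4343.

G0 X0.00 Y0.00 Z5.80
G1 X21.00 Y0.00 E0.4365
G1 X21.00 Y13.50 E0.7172
G1 X0.00 Y13.50 E1.1537
G1 X0.00 Y0.00 E1.4343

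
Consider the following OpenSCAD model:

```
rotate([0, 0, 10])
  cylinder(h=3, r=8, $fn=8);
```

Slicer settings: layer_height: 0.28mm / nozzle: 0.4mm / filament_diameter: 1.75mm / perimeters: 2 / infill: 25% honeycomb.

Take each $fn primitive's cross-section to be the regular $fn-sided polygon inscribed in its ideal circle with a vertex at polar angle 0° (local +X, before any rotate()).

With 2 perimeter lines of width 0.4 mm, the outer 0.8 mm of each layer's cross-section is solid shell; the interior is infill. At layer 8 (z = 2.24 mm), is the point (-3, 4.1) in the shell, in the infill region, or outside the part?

At z = 2.24 mm: the r=8 cylinder gives a regular 8-gon of circumradius 8 (constant along its height); (whole slice rotated 10° about Z — lengths, areas and connectivity unchanged). Overall, the cross-section is a single solid region. Undo the 10° rotation: the query point maps to (-2.242, 4.559) in the un-rotated model frame. The nearest boundary edge runs (0.00, 8.00)→(-5.66, 5.66); distance from the point to it = 2.32 mm. The point is inside the cross-section and 2.32 mm from the nearest boundary — more than the 0.8 mm shell width (2 × 0.4), so it's in the infill interior.

infill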